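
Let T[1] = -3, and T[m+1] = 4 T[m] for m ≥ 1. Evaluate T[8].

T[2] = 4(-3) = -12
T[3] = 4(-12) = -48
T[4] = 4(-48) = -192
T[5] = 4(-192) = -768
T[6] = 4(-768) = -3072
T[7] = 4(-3072) = -12288
T[8] = 4(-12288) = -49152

-49152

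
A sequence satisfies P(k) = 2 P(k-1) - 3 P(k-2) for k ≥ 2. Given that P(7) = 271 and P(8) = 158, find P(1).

7

Rearranging, P(k-2) = (P(k) - 2 P(k-1)) / -3.
P(6) = (158 - 2·271) / -3 = -384/-3 = 128
P(5) = (271 - 2·128) / -3 = 15/-3 = -5
P(4) = (128 - 2·(-5)) / -3 = 138/-3 = -46
P(3) = (-5 - 2·(-46)) / -3 = 87/-3 = -29
P(2) = (-46 - 2·(-29)) / -3 = 12/-3 = -4
P(1) = (-29 - 2·(-4)) / -3 = -21/-3 = 7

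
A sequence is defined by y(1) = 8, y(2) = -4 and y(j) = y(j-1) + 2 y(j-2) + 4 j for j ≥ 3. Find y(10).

y(3) = (-4) + 2*8 + 12 = 24
y(4) = 24 + 2*(-4) + 16 = 32
y(5) = 32 + 2*24 + 20 = 100
y(6) = 100 + 2*32 + 24 = 188
y(7) = 188 + 2*100 + 28 = 416
y(8) = 416 + 2*188 + 32 = 824
y(9) = 824 + 2*416 + 36 = 1692
y(10) = 1692 + 2*824 + 40 = 3380

3380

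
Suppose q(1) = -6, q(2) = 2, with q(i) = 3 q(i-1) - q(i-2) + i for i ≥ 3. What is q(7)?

q(3) = 3(2) - (-6) + 3 = 15
q(4) = 3(15) - 2 + 4 = 47
q(5) = 3(47) - 15 + 5 = 131
q(6) = 3(131) - 47 + 6 = 352
q(7) = 3(352) - 131 + 7 = 932

932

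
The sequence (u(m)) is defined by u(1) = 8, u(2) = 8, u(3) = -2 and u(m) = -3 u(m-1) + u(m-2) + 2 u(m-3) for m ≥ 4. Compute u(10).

23614

u(4) = -3·(-2) + 8 + 2·8 = 30
u(5) = -3·30 + (-2) + 2·8 = -76
u(6) = -3·(-76) + 30 + 2·(-2) = 254
u(7) = -3·254 + (-76) + 2·30 = -778
u(8) = -3·(-778) + 254 + 2·(-76) = 2436
u(9) = -3·2436 + (-778) + 2·254 = -7578
u(10) = -3·(-7578) + 2436 + 2·(-778) = 23614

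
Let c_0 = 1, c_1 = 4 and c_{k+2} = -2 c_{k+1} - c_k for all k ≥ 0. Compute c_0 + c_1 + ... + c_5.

c_2 = -2*4 - 1 = -9
c_3 = -2*(-9) - 4 = 14
c_4 = -2*14 - (-9) = -19
c_5 = -2*(-19) - 14 = 24
Sum = 1 + 4 + (-9) + 14 + (-19) + 24 = 15

15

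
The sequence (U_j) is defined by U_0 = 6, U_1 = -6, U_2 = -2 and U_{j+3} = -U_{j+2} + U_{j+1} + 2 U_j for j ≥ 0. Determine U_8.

U_3 = -(-2) + (-6) + 2(6) = 8
U_4 = -8 + (-2) + 2(-6) = -22
U_5 = -(-22) + 8 + 2(-2) = 26
U_6 = -26 + (-22) + 2(8) = -32
U_7 = -(-32) + 26 + 2(-22) = 14
U_8 = -14 + (-32) + 2(26) = 6

6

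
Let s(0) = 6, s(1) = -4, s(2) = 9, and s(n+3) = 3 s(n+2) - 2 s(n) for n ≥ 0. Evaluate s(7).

1073

s(3) = 3*9 - 2*6 = 15
s(4) = 3*15 - 2*(-4) = 53
s(5) = 3*53 - 2*9 = 141
s(6) = 3*141 - 2*15 = 393
s(7) = 3*393 - 2*53 = 1073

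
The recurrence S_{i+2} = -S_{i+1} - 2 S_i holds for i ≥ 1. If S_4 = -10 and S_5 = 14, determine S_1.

-2

Rearranging, S_{i-2} = (S_i + S_{i-1}) / -2.
S_3 = (14 + (-10)) / -2 = 4/-2 = -2
S_2 = (-10 + (-2)) / -2 = -12/-2 = 6
S_1 = (-2 + 6) / -2 = 4/-2 = -2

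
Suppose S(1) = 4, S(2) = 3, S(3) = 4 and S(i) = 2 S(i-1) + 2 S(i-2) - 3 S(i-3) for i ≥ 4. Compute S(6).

-2

S(4) = 2(4) + 2(3) - 3(4) = 2
S(5) = 2(2) + 2(4) - 3(3) = 3
S(6) = 2(3) + 2(2) - 3(4) = -2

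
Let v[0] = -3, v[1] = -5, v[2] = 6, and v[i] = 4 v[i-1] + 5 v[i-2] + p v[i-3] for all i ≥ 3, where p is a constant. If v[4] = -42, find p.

4

v[3] = -1 - 3p
v[4] = 26 - 17p
So 26 - 17p = -42, giving p = 4.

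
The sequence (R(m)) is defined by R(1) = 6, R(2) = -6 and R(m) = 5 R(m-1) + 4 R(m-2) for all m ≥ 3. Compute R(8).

-54774

R(3) = 5*(-6) + 4*6 = -6
R(4) = 5*(-6) + 4*(-6) = -54
R(5) = 5*(-54) + 4*(-6) = -294
R(6) = 5*(-294) + 4*(-54) = -1686
R(7) = 5*(-1686) + 4*(-294) = -9606
R(8) = 5*(-9606) + 4*(-1686) = -54774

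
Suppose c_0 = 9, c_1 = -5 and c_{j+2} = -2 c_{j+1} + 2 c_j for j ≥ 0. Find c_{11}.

c_2 = -2*(-5) + 2*9 = 28
c_3 = -2*28 + 2*(-5) = -66
c_4 = -2*(-66) + 2*28 = 188
c_5 = -2*188 + 2*(-66) = -508
c_6 = -2*(-508) + 2*188 = 1392
c_7 = -2*1392 + 2*(-508) = -3800
c_8 = -2*(-3800) + 2*1392 = 10384
c_9 = -2*10384 + 2*(-3800) = -28368
c_{10} = -2*(-28368) + 2*10384 = 77504
c_{11} = -2*77504 + 2*(-28368) = -211744

-211744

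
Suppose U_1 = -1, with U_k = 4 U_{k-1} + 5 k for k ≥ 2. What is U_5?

U_2 = 4*(-1) + 10 = 6
U_3 = 4*6 + 15 = 39
U_4 = 4*39 + 20 = 176
U_5 = 4*176 + 25 = 729

729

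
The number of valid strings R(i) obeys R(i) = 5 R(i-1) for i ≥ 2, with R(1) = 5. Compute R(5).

3125

R(2) = 5*5 = 25
R(3) = 5*25 = 125
R(4) = 5*125 = 625
R(5) = 5*625 = 3125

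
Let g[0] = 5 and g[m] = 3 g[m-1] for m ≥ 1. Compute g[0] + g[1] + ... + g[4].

g[1] = 3·5 = 15
g[2] = 3·15 = 45
g[3] = 3·45 = 135
g[4] = 3·135 = 405
Sum = 5 + 15 + 45 + 135 + 405 = 605

605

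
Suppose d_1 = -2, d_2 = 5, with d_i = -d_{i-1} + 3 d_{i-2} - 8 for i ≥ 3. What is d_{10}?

4994

d_3 = -5 + 3(-2) - 8 = -19
d_4 = -(-19) + 3(5) - 8 = 26
d_5 = -26 + 3(-19) - 8 = -91
d_6 = -(-91) + 3(26) - 8 = 161
d_7 = -161 + 3(-91) - 8 = -442
d_8 = -(-442) + 3(161) - 8 = 917
d_9 = -917 + 3(-442) - 8 = -2251
d_{10} = -(-2251) + 3(917) - 8 = 4994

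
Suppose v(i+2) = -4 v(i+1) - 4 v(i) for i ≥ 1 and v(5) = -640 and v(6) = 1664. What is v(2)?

8

Rearranging, v(i-2) = (v(i) + 4 v(i-1)) / -4.
v(4) = (1664 + 4*(-640)) / -4 = -896/-4 = 224
v(3) = (-640 + 4*224) / -4 = 256/-4 = -64
v(2) = (224 + 4*(-64)) / -4 = -32/-4 = 8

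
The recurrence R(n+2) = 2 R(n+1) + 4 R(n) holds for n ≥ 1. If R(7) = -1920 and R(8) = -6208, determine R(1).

Rearranging, R(n-2) = (R(n) - 2 R(n-1)) / 4.
R(6) = (-6208 - 2*(-1920)) / 4 = -2368/4 = -592
R(5) = (-1920 - 2*(-592)) / 4 = -736/4 = -184
R(4) = (-592 - 2*(-184)) / 4 = -224/4 = -56
R(3) = (-184 - 2*(-56)) / 4 = -72/4 = -18
R(2) = (-56 - 2*(-18)) / 4 = -20/4 = -5
R(1) = (-18 - 2*(-5)) / 4 = -8/4 = -2

-2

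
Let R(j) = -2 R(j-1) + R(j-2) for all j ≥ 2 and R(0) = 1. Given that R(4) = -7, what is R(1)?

1

Let R(1) = z.
R(2) = 1 - 2z
R(3) = -2 + 5z
R(4) = 5 - 12z
So 5 - 12z = -7, giving z = 1.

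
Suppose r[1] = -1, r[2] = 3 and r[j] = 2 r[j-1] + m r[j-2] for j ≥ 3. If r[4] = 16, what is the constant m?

4

r[3] = 6 - m
r[4] = 12 + m
So 12 + m = 16, giving m = 4.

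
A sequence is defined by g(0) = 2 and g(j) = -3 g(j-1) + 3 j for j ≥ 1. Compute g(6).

1053

g(1) = -3·2 + 3 = -3
g(2) = -3·(-3) + 6 = 15
g(3) = -3·15 + 9 = -36
g(4) = -3·(-36) + 12 = 120
g(5) = -3·120 + 15 = -345
g(6) = -3·(-345) + 18 = 1053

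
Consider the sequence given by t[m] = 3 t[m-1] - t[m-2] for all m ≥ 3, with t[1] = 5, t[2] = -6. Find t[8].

-2982

t[3] = 3·(-6) - 5 = -23
t[4] = 3·(-23) - (-6) = -63
t[5] = 3·(-63) - (-23) = -166
t[6] = 3·(-166) - (-63) = -435
t[7] = 3·(-435) - (-166) = -1139
t[8] = 3·(-1139) - (-435) = -2982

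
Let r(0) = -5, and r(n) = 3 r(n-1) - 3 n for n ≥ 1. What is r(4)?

-579

r(1) = 3(-5) - 3 = -18
r(2) = 3(-18) - 6 = -60
r(3) = 3(-60) - 9 = -189
r(4) = 3(-189) - 12 = -579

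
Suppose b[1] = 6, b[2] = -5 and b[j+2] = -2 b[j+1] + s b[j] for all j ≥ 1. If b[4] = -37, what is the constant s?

1

b[3] = 10 + 6s
b[4] = -20 - 17s
So -20 - 17s = -37, giving s = 1.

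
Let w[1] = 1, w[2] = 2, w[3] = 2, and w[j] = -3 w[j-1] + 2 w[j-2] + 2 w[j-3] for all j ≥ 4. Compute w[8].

-252

w[4] = -3(2) + 2(2) + 2(1) = 0
w[5] = -3(0) + 2(2) + 2(2) = 8
w[6] = -3(8) + 2(0) + 2(2) = -20
w[7] = -3(-20) + 2(8) + 2(0) = 76
w[8] = -3(76) + 2(-20) + 2(8) = -252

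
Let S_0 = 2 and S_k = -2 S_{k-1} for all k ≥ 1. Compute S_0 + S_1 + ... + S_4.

S_1 = -2·2 = -4
S_2 = -2·(-4) = 8
S_3 = -2·8 = -16
S_4 = -2·(-16) = 32
Sum = 2 + (-4) + 8 + (-16) + 32 = 22

22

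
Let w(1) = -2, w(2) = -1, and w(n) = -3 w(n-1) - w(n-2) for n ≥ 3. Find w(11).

11933

w(3) = -3·(-1) - (-2) = 5
w(4) = -3·5 - (-1) = -14
w(5) = -3·(-14) - 5 = 37
w(6) = -3·37 - (-14) = -97
w(7) = -3·(-97) - 37 = 254
w(8) = -3·254 - (-97) = -665
w(9) = -3·(-665) - 254 = 1741
w(10) = -3·1741 - (-665) = -4558
w(11) = -3·(-4558) - 1741 = 11933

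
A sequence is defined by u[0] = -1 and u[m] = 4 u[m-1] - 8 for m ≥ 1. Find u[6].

u[1] = 4*(-1) - 8 = -12
u[2] = 4*(-12) - 8 = -56
u[3] = 4*(-56) - 8 = -232
u[4] = 4*(-232) - 8 = -936
u[5] = 4*(-936) - 8 = -3752
u[6] = 4*(-3752) - 8 = -15016

-15016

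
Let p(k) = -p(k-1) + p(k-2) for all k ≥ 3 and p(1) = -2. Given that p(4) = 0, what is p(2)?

Let p(2) = v.
p(3) = -2 - v
p(4) = 2 + 2v
So 2 + 2v = 0, giving v = -1.

-1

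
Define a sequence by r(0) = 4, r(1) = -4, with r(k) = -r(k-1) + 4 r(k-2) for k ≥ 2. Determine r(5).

r(2) = -(-4) + 4·4 = 20
r(3) = -20 + 4·(-4) = -36
r(4) = -(-36) + 4·20 = 116
r(5) = -116 + 4·(-36) = -260

-260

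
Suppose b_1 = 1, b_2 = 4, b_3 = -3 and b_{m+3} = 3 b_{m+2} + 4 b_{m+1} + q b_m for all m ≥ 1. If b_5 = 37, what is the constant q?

4

b_4 = 7 + q
b_5 = 9 + 7q
So 9 + 7q = 37, giving q = 4.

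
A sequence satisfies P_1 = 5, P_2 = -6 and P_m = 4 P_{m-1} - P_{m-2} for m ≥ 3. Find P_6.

P_3 = 4·(-6) - 5 = -29
P_4 = 4·(-29) - (-6) = -110
P_5 = 4·(-110) - (-29) = -411
P_6 = 4·(-411) - (-110) = -1534

-1534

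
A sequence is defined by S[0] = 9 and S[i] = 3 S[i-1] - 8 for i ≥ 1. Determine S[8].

32809

S[1] = 3*9 - 8 = 19
S[2] = 3*19 - 8 = 49
S[3] = 3*49 - 8 = 139
S[4] = 3*139 - 8 = 409
S[5] = 3*409 - 8 = 1219
S[6] = 3*1219 - 8 = 3649
S[7] = 3*3649 - 8 = 10939
S[8] = 3*10939 - 8 = 32809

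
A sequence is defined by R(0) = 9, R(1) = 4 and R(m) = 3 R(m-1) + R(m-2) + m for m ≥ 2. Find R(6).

R(2) = 3(4) + 9 + 2 = 23
R(3) = 3(23) + 4 + 3 = 76
R(4) = 3(76) + 23 + 4 = 255
R(5) = 3(255) + 76 + 5 = 846
R(6) = 3(846) + 255 + 6 = 2799

2799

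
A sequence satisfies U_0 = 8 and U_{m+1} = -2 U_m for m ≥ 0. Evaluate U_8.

U_1 = -2·8 = -16
U_2 = -2·(-16) = 32
U_3 = -2·32 = -64
U_4 = -2·(-64) = 128
U_5 = -2·128 = -256
U_6 = -2·(-256) = 512
U_7 = -2·512 = -1024
U_8 = -2·(-1024) = 2048

2048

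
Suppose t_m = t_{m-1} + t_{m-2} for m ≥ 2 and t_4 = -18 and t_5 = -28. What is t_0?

-6

Rearranging, t_{m-2} = t_m - t_{m-1}.
t_3 = -28 - (-18) = -10
t_2 = -18 - (-10) = -8
t_1 = -10 - (-8) = -2
t_0 = -8 - (-2) = -6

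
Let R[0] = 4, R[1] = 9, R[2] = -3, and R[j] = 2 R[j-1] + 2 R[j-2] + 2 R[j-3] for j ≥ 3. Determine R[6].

420

R[3] = 2*(-3) + 2*9 + 2*4 = 20
R[4] = 2*20 + 2*(-3) + 2*9 = 52
R[5] = 2*52 + 2*20 + 2*(-3) = 138
R[6] = 2*138 + 2*52 + 2*20 = 420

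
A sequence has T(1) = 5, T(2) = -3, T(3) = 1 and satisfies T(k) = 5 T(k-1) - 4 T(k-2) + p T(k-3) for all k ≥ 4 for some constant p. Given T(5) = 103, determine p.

1

T(4) = 17 + 5p
T(5) = 81 + 22p
So 81 + 22p = 103, giving p = 1.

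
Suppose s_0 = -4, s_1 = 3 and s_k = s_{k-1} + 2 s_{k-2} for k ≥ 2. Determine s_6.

s_2 = 3 + 2*(-4) = -5
s_3 = (-5) + 2*3 = 1
s_4 = 1 + 2*(-5) = -9
s_5 = (-9) + 2*1 = -7
s_6 = (-7) + 2*(-9) = -25

-25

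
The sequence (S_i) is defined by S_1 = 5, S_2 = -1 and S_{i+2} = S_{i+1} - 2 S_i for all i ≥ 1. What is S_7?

5

S_3 = (-1) - 2(5) = -11
S_4 = (-11) - 2(-1) = -9
S_5 = (-9) - 2(-11) = 13
S_6 = 13 - 2(-9) = 31
S_7 = 31 - 2(13) = 5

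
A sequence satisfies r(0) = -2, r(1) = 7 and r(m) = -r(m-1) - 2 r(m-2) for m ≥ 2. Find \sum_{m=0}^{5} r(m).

r(2) = -7 - 2(-2) = -3
r(3) = -(-3) - 2(7) = -11
r(4) = -(-11) - 2(-3) = 17
r(5) = -17 - 2(-11) = 5
Sum = (-2) + 7 + (-3) + (-11) + 17 + 5 = 13

13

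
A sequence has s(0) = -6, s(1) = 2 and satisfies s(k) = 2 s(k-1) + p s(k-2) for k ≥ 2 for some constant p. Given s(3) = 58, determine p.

s(2) = 4 - 6p
s(3) = 8 - 10p
So 8 - 10p = 58, giving p = -5.

-5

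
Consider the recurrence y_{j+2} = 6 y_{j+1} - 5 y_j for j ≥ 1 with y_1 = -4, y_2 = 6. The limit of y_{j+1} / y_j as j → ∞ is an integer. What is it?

5

The characteristic equation is r^2 - 6r + 5 = 0, which factors as (r - 5)(r - 1) = 0.
So the roots are 5 and 1. Since |5| > |1| and the coefficient of 5^j is non-zero, the ratio tends to 5.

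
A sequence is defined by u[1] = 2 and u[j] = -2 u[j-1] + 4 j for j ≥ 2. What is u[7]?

-4

u[2] = -2*2 + 8 = 4
u[3] = -2*4 + 12 = 4
u[4] = -2*4 + 16 = 8
u[5] = -2*8 + 20 = 4
u[6] = -2*4 + 24 = 16
u[7] = -2*16 + 28 = -4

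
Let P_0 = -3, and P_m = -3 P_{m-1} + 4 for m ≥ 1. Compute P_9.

78733

P_1 = -3*(-3) + 4 = 13
P_2 = -3*13 + 4 = -35
P_3 = -3*(-35) + 4 = 109
P_4 = -3*109 + 4 = -323
P_5 = -3*(-323) + 4 = 973
P_6 = -3*973 + 4 = -2915
P_7 = -3*(-2915) + 4 = 8749
P_8 = -3*8749 + 4 = -26243
P_9 = -3*(-26243) + 4 = 78733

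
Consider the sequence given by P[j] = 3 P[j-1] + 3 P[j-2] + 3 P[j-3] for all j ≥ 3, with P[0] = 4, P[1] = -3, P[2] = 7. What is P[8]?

21204

P[3] = 3·7 + 3·(-3) + 3·4 = 24
P[4] = 3·24 + 3·7 + 3·(-3) = 84
P[5] = 3·84 + 3·24 + 3·7 = 345
P[6] = 3·345 + 3·84 + 3·24 = 1359
P[7] = 3·1359 + 3·345 + 3·84 = 5364
P[8] = 3·5364 + 3·1359 + 3·345 = 21204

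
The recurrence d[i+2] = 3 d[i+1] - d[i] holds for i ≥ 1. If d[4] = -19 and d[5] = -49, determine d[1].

-7

Rearranging, d[i-2] = -(d[i] - 3 d[i-1]).
d[3] = -(-49 - 3*(-19)) = -8
d[2] = -(-19 - 3*(-8)) = -5
d[1] = -(-8 - 3*(-5)) = -7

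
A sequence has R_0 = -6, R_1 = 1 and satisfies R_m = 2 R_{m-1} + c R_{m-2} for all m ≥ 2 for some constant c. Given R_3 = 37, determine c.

-3

R_2 = 2 - 6c
R_3 = 4 - 11c
So 4 - 11c = 37, giving c = -3.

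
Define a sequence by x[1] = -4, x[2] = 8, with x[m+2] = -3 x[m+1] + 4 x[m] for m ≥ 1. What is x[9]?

-157288

x[3] = -3·8 + 4·(-4) = -40
x[4] = -3·(-40) + 4·8 = 152
x[5] = -3·152 + 4·(-40) = -616
x[6] = -3·(-616) + 4·152 = 2456
x[7] = -3·2456 + 4·(-616) = -9832
x[8] = -3·(-9832) + 4·2456 = 39320
x[9] = -3·39320 + 4·(-9832) = -157288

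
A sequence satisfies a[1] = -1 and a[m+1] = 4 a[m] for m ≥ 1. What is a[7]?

-4096

a[2] = 4(-1) = -4
a[3] = 4(-4) = -16
a[4] = 4(-16) = -64
a[5] = 4(-64) = -256
a[6] = 4(-256) = -1024
a[7] = 4(-1024) = -4096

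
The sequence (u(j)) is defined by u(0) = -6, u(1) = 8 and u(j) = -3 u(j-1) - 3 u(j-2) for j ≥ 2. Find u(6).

u(2) = -3*8 - 3*(-6) = -6
u(3) = -3*(-6) - 3*8 = -6
u(4) = -3*(-6) - 3*(-6) = 36
u(5) = -3*36 - 3*(-6) = -90
u(6) = -3*(-90) - 3*36 = 162

162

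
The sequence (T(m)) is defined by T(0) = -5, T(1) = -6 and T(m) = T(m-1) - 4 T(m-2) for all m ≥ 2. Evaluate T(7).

T(2) = (-6) - 4*(-5) = 14
T(3) = 14 - 4*(-6) = 38
T(4) = 38 - 4*14 = -18
T(5) = (-18) - 4*38 = -170
T(6) = (-170) - 4*(-18) = -98
T(7) = (-98) - 4*(-170) = 582

582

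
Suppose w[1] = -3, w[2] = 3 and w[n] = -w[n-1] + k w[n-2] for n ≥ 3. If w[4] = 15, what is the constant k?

w[3] = -3 - 3k
w[4] = 3 + 6k
So 3 + 6k = 15, giving k = 2.

2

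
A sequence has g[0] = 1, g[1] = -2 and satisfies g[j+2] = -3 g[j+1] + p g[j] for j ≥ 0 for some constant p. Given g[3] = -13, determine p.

g[2] = 6 + p
g[3] = -18 - 5p
So -18 - 5p = -13, giving p = -1.

-1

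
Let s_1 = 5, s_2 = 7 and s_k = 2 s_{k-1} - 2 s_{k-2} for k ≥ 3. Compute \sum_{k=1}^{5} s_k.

-10

s_3 = 2*7 - 2*5 = 4
s_4 = 2*4 - 2*7 = -6
s_5 = 2*(-6) - 2*4 = -20
Sum = 5 + 7 + 4 + (-6) + (-20) = -10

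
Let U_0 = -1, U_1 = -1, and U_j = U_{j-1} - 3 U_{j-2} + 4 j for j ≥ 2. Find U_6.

-53

U_2 = (-1) - 3·(-1) + 8 = 10
U_3 = 10 - 3·(-1) + 12 = 25
U_4 = 25 - 3·10 + 16 = 11
U_5 = 11 - 3·25 + 20 = -44
U_6 = (-44) - 3·11 + 24 = -53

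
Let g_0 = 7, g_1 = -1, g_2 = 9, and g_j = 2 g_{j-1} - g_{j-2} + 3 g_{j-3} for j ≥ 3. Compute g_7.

g_3 = 2·9 - (-1) + 3·7 = 40
g_4 = 2·40 - 9 + 3·(-1) = 68
g_5 = 2·68 - 40 + 3·9 = 123
g_6 = 2·123 - 68 + 3·40 = 298
g_7 = 2·298 - 123 + 3·68 = 677

677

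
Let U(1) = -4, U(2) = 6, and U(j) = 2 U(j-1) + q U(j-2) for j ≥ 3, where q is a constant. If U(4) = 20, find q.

2

U(3) = 12 - 4q
U(4) = 24 - 2q
So 24 - 2q = 20, giving q = 2.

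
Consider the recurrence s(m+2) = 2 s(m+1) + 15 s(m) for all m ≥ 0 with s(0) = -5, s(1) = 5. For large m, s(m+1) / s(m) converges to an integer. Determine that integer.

The characteristic equation is r^2 - 2r - 15 = 0, which factors as (r - 5)(r + 3) = 0.
So the roots are 5 and -3. Since |5| > |-3| and the coefficient of 5^m is non-zero, the ratio tends to 5.

5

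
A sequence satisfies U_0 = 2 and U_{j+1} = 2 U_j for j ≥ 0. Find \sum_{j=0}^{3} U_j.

30

U_1 = 2(2) = 4
U_2 = 2(4) = 8
U_3 = 2(8) = 16
Sum = 2 + 4 + 8 + 16 = 30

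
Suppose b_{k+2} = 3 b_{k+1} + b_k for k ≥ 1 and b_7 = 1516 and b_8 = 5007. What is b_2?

3

Rearranging, b_{k-2} = b_k - 3 b_{k-1}.
b_6 = 5007 - 3*1516 = 459
b_5 = 1516 - 3*459 = 139
b_4 = 459 - 3*139 = 42
b_3 = 139 - 3*42 = 13
b_2 = 42 - 3*13 = 3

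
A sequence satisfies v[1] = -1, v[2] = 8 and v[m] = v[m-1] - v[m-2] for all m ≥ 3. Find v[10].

v[3] = 8 - (-1) = 9
v[4] = 9 - 8 = 1
v[5] = 1 - 9 = -8
v[6] = (-8) - 1 = -9
v[7] = (-9) - (-8) = -1
v[8] = (-1) - (-9) = 8
v[9] = 8 - (-1) = 9
v[10] = 9 - 8 = 1

1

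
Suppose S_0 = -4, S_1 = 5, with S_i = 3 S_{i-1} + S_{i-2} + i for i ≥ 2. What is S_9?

62849

S_2 = 3*5 + (-4) + 2 = 13
S_3 = 3*13 + 5 + 3 = 47
S_4 = 3*47 + 13 + 4 = 158
S_5 = 3*158 + 47 + 5 = 526
S_6 = 3*526 + 158 + 6 = 1742
S_7 = 3*1742 + 526 + 7 = 5759
S_8 = 3*5759 + 1742 + 8 = 19027
S_9 = 3*19027 + 5759 + 9 = 62849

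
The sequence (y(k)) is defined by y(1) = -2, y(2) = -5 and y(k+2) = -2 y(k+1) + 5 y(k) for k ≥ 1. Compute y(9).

y(3) = -2(-5) + 5(-2) = 0
y(4) = -2(0) + 5(-5) = -25
y(5) = -2(-25) + 5(0) = 50
y(6) = -2(50) + 5(-25) = -225
y(7) = -2(-225) + 5(50) = 700
y(8) = -2(700) + 5(-225) = -2525
y(9) = -2(-2525) + 5(700) = 8550

8550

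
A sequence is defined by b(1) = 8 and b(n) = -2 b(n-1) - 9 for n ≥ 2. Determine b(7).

701

b(2) = -2(8) - 9 = -25
b(3) = -2(-25) - 9 = 41
b(4) = -2(41) - 9 = -91
b(5) = -2(-91) - 9 = 173
b(6) = -2(173) - 9 = -355
b(7) = -2(-355) - 9 = 701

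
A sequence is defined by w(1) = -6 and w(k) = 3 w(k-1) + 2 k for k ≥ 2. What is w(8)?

w(2) = 3*(-6) + 4 = -14
w(3) = 3*(-14) + 6 = -36
w(4) = 3*(-36) + 8 = -100
w(5) = 3*(-100) + 10 = -290
w(6) = 3*(-290) + 12 = -858
w(7) = 3*(-858) + 14 = -2560
w(8) = 3*(-2560) + 16 = -7664

-7664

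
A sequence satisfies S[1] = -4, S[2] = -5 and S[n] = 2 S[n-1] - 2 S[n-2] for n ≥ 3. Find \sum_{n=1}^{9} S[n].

S[3] = 2·(-5) - 2·(-4) = -2
S[4] = 2·(-2) - 2·(-5) = 6
S[5] = 2·6 - 2·(-2) = 16
S[6] = 2·16 - 2·6 = 20
S[7] = 2·20 - 2·16 = 8
S[8] = 2·8 - 2·20 = -24
S[9] = 2·(-24) - 2·8 = -64
Sum = (-4) + (-5) + (-2) + 6 + 16 + 20 + 8 + (-24) + (-64) = -49

-49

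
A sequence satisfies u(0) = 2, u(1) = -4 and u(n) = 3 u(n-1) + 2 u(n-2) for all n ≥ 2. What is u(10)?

u(2) = 3·(-4) + 2·2 = -8
u(3) = 3·(-8) + 2·(-4) = -32
u(4) = 3·(-32) + 2·(-8) = -112
u(5) = 3·(-112) + 2·(-32) = -400
u(6) = 3·(-400) + 2·(-112) = -1424
u(7) = 3·(-1424) + 2·(-400) = -5072
u(8) = 3·(-5072) + 2·(-1424) = -18064
u(9) = 3·(-18064) + 2·(-5072) = -64336
u(10) = 3·(-64336) + 2·(-18064) = -229136

-229136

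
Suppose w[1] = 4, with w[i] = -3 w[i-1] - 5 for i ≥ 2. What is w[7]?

3826

w[2] = -3·4 - 5 = -17
w[3] = -3·(-17) - 5 = 46
w[4] = -3·46 - 5 = -143
w[5] = -3·(-143) - 5 = 424
w[6] = -3·424 - 5 = -1277
w[7] = -3·(-1277) - 5 = 3826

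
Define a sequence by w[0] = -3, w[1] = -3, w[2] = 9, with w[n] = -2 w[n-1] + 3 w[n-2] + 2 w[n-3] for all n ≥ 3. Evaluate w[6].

705

w[3] = -2·9 + 3·(-3) + 2·(-3) = -33
w[4] = -2·(-33) + 3·9 + 2·(-3) = 87
w[5] = -2·87 + 3·(-33) + 2·9 = -255
w[6] = -2·(-255) + 3·87 + 2·(-33) = 705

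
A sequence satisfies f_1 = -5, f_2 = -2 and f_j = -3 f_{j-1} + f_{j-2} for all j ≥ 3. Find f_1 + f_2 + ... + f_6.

-48

f_3 = -3*(-2) + (-5) = 1
f_4 = -3*1 + (-2) = -5
f_5 = -3*(-5) + 1 = 16
f_6 = -3*16 + (-5) = -53
Sum = (-5) + (-2) + 1 + (-5) + 16 + (-53) = -48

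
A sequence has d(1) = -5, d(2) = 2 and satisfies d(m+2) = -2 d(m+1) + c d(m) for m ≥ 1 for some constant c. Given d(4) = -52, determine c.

-5

d(3) = -4 - 5c
d(4) = 8 + 12c
So 8 + 12c = -52, giving c = -5.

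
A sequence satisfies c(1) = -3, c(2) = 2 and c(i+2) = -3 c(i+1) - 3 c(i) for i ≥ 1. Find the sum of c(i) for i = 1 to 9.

c(3) = -3·2 - 3·(-3) = 3
c(4) = -3·3 - 3·2 = -15
c(5) = -3·(-15) - 3·3 = 36
c(6) = -3·36 - 3·(-15) = -63
c(7) = -3·(-63) - 3·36 = 81
c(8) = -3·81 - 3·(-63) = -54
c(9) = -3·(-54) - 3·81 = -81
Sum = (-3) + 2 + 3 + (-15) + 36 + (-63) + 81 + (-54) + (-81) = -94

-94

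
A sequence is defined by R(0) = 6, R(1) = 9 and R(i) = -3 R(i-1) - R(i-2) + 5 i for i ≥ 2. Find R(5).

R(2) = -3(9) - 6 + 10 = -23
R(3) = -3(-23) - 9 + 15 = 75
R(4) = -3(75) - (-23) + 20 = -182
R(5) = -3(-182) - 75 + 25 = 496

496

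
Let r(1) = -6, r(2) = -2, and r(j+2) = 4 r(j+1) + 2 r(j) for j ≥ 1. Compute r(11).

-2916160

r(3) = 4*(-2) + 2*(-6) = -20
r(4) = 4*(-20) + 2*(-2) = -84
r(5) = 4*(-84) + 2*(-20) = -376
r(6) = 4*(-376) + 2*(-84) = -1672
r(7) = 4*(-1672) + 2*(-376) = -7440
r(8) = 4*(-7440) + 2*(-1672) = -33104
r(9) = 4*(-33104) + 2*(-7440) = -147296
r(10) = 4*(-147296) + 2*(-33104) = -655392
r(11) = 4*(-655392) + 2*(-147296) = -2916160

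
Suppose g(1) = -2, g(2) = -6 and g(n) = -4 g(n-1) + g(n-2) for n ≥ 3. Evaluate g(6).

g(3) = -4(-6) + (-2) = 22
g(4) = -4(22) + (-6) = -94
g(5) = -4(-94) + 22 = 398
g(6) = -4(398) + (-94) = -1686

-1686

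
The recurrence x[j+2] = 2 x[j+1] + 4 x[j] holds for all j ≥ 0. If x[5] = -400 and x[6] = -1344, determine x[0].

-5

Rearranging, x[j-2] = (x[j] - 2 x[j-1]) / 4.
x[4] = (-1344 - 2·(-400)) / 4 = -544/4 = -136
x[3] = (-400 - 2·(-136)) / 4 = -128/4 = -32
x[2] = (-136 - 2·(-32)) / 4 = -72/4 = -18
x[1] = (-32 - 2·(-18)) / 4 = 4/4 = 1
x[0] = (-18 - 2·1) / 4 = -20/4 = -5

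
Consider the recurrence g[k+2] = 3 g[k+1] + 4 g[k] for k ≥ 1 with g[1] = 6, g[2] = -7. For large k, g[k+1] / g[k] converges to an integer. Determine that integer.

4

The characteristic equation is r^2 - 3r - 4 = 0, which factors as (r - 4)(r + 1) = 0.
So the roots are 4 and -1. Since |4| > |-1| and the coefficient of 4^k is non-zero, the ratio tends to 4.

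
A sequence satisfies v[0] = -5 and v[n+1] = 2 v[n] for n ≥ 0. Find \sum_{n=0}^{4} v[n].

-155

v[1] = 2*(-5) = -10
v[2] = 2*(-10) = -20
v[3] = 2*(-20) = -40
v[4] = 2*(-40) = -80
Sum = (-5) + (-10) + (-20) + (-40) + (-80) = -155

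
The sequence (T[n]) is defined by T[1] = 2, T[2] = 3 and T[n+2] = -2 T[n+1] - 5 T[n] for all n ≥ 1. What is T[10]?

T[3] = -2(3) - 5(2) = -16
T[4] = -2(-16) - 5(3) = 17
T[5] = -2(17) - 5(-16) = 46
T[6] = -2(46) - 5(17) = -177
T[7] = -2(-177) - 5(46) = 124
T[8] = -2(124) - 5(-177) = 637
T[9] = -2(637) - 5(124) = -1894
T[10] = -2(-1894) - 5(637) = 603

603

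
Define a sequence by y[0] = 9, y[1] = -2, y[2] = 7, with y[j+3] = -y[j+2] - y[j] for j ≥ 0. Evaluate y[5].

y[3] = -7 - 9 = -16
y[4] = -(-16) - (-2) = 18
y[5] = -18 - 7 = -25

-25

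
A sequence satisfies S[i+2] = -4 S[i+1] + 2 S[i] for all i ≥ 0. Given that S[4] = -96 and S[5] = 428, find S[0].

4

Rearranging, S[i-2] = (S[i] + 4 S[i-1]) / 2.
S[3] = (428 + 4·(-96)) / 2 = 44/2 = 22
S[2] = (-96 + 4·22) / 2 = -8/2 = -4
S[1] = (22 + 4·(-4)) / 2 = 6/2 = 3
S[0] = (-4 + 4·3) / 2 = 8/2 = 4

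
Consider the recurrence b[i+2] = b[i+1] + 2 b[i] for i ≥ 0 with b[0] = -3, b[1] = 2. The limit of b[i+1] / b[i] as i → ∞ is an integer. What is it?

The characteristic equation is r^2 - r - 2 = 0, which factors as (r - 2)(r + 1) = 0.
So the roots are 2 and -1. Since |2| > |-1| and the coefficient of 2^i is non-zero, the ratio tends to 2.

2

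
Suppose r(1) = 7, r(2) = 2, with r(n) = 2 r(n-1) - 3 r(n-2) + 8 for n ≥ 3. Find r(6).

r(3) = 2·2 - 3·7 + 8 = -9
r(4) = 2·(-9) - 3·2 + 8 = -16
r(5) = 2·(-16) - 3·(-9) + 8 = 3
r(6) = 2·3 - 3·(-16) + 8 = 62

62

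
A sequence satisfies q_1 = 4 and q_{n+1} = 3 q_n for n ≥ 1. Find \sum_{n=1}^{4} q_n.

q_2 = 3·4 = 12
q_3 = 3·12 = 36
q_4 = 3·36 = 108
Sum = 4 + 12 + 36 + 108 = 160

160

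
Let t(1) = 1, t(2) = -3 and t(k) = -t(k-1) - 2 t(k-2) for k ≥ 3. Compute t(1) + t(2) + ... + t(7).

11

t(3) = -(-3) - 2(1) = 1
t(4) = -1 - 2(-3) = 5
t(5) = -5 - 2(1) = -7
t(6) = -(-7) - 2(5) = -3
t(7) = -(-3) - 2(-7) = 17
Sum = 1 + (-3) + 1 + 5 + (-7) + (-3) + 17 = 11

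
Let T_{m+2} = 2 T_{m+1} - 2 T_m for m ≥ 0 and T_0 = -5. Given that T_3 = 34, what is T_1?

Let T_1 = y.
T_2 = 10 + 2y
T_3 = 20 + 2y
So 20 + 2y = 34, giving y = 7.

7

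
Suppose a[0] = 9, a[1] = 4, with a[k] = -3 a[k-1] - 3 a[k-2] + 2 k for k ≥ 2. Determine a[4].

-184

a[2] = -3(4) - 3(9) + 4 = -35
a[3] = -3(-35) - 3(4) + 6 = 99
a[4] = -3(99) - 3(-35) + 8 = -184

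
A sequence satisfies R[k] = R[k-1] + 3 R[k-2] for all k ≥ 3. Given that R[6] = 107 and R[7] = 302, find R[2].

-1

Rearranging, R[k-2] = (R[k] - R[k-1]) / 3.
R[5] = (302 - 107) / 3 = 195/3 = 65
R[4] = (107 - 65) / 3 = 42/3 = 14
R[3] = (65 - 14) / 3 = 51/3 = 17
R[2] = (14 - 17) / 3 = -3/3 = -1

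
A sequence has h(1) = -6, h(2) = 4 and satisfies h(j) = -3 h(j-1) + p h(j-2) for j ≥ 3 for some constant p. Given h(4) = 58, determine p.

h(3) = -12 - 6p
h(4) = 36 + 22p
So 36 + 22p = 58, giving p = 1.

1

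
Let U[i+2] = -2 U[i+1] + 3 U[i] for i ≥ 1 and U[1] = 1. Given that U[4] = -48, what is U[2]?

-6

Let U[2] = v.
U[3] = 3 - 2v
U[4] = -6 + 7v
So -6 + 7v = -48, giving v = -6.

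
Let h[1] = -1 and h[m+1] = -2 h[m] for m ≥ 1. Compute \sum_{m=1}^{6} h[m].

21

h[2] = -2·(-1) = 2
h[3] = -2·2 = -4
h[4] = -2·(-4) = 8
h[5] = -2·8 = -16
h[6] = -2·(-16) = 32
Sum = (-1) + 2 + (-4) + 8 + (-16) + 32 = 21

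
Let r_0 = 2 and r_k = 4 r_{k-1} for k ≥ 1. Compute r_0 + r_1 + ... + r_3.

170

r_1 = 4·2 = 8
r_2 = 4·8 = 32
r_3 = 4·32 = 128
Sum = 2 + 8 + 32 + 128 = 170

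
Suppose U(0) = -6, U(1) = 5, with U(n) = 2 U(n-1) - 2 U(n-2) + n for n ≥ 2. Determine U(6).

U(2) = 2·5 - 2·(-6) + 2 = 24
U(3) = 2·24 - 2·5 + 3 = 41
U(4) = 2·41 - 2·24 + 4 = 38
U(5) = 2·38 - 2·41 + 5 = -1
U(6) = 2·(-1) - 2·38 + 6 = -72

-72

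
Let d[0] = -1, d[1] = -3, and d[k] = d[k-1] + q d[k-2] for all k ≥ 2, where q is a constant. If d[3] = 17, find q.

-5

d[2] = -3 - q
d[3] = -3 - 4q
So -3 - 4q = 17, giving q = -5.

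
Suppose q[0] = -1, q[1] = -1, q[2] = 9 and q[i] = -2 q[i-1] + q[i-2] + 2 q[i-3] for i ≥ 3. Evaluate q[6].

209

q[3] = -2(9) + (-1) + 2(-1) = -21
q[4] = -2(-21) + 9 + 2(-1) = 49
q[5] = -2(49) + (-21) + 2(9) = -101
q[6] = -2(-101) + 49 + 2(-21) = 209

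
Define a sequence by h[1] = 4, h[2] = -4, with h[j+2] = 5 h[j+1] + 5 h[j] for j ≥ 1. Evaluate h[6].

-600

h[3] = 5*(-4) + 5*4 = 0
h[4] = 5*0 + 5*(-4) = -20
h[5] = 5*(-20) + 5*0 = -100
h[6] = 5*(-100) + 5*(-20) = -600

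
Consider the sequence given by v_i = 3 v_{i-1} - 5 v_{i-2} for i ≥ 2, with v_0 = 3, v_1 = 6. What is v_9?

2571

v_2 = 3*6 - 5*3 = 3
v_3 = 3*3 - 5*6 = -21
v_4 = 3*(-21) - 5*3 = -78
v_5 = 3*(-78) - 5*(-21) = -129
v_6 = 3*(-129) - 5*(-78) = 3
v_7 = 3*3 - 5*(-129) = 654
v_8 = 3*654 - 5*3 = 1947
v_9 = 3*1947 - 5*654 = 2571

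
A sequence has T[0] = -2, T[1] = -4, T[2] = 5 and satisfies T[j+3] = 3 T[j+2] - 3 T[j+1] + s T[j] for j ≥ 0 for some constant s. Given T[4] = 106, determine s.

T[3] = 27 - 2s
T[4] = 66 - 10s
So 66 - 10s = 106, giving s = -4.

-4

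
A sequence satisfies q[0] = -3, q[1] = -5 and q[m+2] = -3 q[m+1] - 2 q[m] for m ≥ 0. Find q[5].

-245

q[2] = -3(-5) - 2(-3) = 21
q[3] = -3(21) - 2(-5) = -53
q[4] = -3(-53) - 2(21) = 117
q[5] = -3(117) - 2(-53) = -245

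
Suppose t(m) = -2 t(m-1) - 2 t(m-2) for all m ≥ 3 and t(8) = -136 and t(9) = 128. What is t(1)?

8

Rearranging, t(m-2) = (t(m) + 2 t(m-1)) / -2.
t(7) = (128 + 2(-136)) / -2 = -144/-2 = 72
t(6) = (-136 + 2(72)) / -2 = 8/-2 = -4
t(5) = (72 + 2(-4)) / -2 = 64/-2 = -32
t(4) = (-4 + 2(-32)) / -2 = -68/-2 = 34
t(3) = (-32 + 2(34)) / -2 = 36/-2 = -18
t(2) = (34 + 2(-18)) / -2 = -2/-2 = 1
t(1) = (-18 + 2(1)) / -2 = -16/-2 = 8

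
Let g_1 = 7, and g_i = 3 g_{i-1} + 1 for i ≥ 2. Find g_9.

49207

g_2 = 3*7 + 1 = 22
g_3 = 3*22 + 1 = 67
g_4 = 3*67 + 1 = 202
g_5 = 3*202 + 1 = 607
g_6 = 3*607 + 1 = 1822
g_7 = 3*1822 + 1 = 5467
g_8 = 3*5467 + 1 = 16402
g_9 = 3*16402 + 1 = 49207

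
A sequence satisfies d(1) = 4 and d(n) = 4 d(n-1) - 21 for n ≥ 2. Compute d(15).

-805306361

The fixed point is -21/(1 - 4) = 7, so d(n) - 7 = 4(d(n-1) - 7).
Hence d(n) = -3·4^{n-1} + 7.
d(15) = -3·4^{14} + 7 = -3·268435456 + 7 = -805306361.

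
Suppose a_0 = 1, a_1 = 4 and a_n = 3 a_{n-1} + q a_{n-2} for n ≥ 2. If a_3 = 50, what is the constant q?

2

a_2 = 12 + q
a_3 = 36 + 7q
So 36 + 7q = 50, giving q = 2.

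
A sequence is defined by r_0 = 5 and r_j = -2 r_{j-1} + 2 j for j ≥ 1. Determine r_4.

r_1 = -2(5) + 2 = -8
r_2 = -2(-8) + 4 = 20
r_3 = -2(20) + 6 = -34
r_4 = -2(-34) + 8 = 76

76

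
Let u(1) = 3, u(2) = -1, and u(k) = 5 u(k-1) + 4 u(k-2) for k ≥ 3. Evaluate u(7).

u(3) = 5(-1) + 4(3) = 7
u(4) = 5(7) + 4(-1) = 31
u(5) = 5(31) + 4(7) = 183
u(6) = 5(183) + 4(31) = 1039
u(7) = 5(1039) + 4(183) = 5927

5927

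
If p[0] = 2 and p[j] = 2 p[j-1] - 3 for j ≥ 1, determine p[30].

The fixed point is -3/(1 - 2) = 3, so p[j] - 3 = 2(p[j-1] - 3).
Hence p[j] = -1·2^j + 3.
p[30] = -1·2^{30} + 3 = -1·1073741824 + 3 = -1073741821.

-1073741821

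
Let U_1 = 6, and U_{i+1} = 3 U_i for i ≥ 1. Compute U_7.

U_2 = 3*6 = 18
U_3 = 3*18 = 54
U_4 = 3*54 = 162
U_5 = 3*162 = 486
U_6 = 3*486 = 1458
U_7 = 3*1458 = 4374

4374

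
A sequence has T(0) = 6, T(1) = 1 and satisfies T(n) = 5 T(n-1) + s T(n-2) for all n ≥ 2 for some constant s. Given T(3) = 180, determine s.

T(2) = 5 + 6s
T(3) = 25 + 31s
So 25 + 31s = 180, giving s = 5.

5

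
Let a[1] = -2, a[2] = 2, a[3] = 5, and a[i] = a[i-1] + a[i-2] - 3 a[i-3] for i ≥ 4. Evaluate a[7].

-17

a[4] = 5 + 2 - 3(-2) = 13
a[5] = 13 + 5 - 3(2) = 12
a[6] = 12 + 13 - 3(5) = 10
a[7] = 10 + 12 - 3(13) = -17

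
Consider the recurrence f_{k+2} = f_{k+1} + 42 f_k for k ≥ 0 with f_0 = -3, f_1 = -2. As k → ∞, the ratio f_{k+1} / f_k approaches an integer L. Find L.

7

The characteristic equation is r^2 - r - 42 = 0, which factors as (r - 7)(r + 6) = 0.
So the roots are 7 and -6. Since |7| > |-6| and the coefficient of 7^k is non-zero, the ratio tends to 7.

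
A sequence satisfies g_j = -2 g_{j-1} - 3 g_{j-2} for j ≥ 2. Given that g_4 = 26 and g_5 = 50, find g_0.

-6

Rearranging, g_{j-2} = (g_j + 2 g_{j-1}) / -3.
g_3 = (50 + 2(26)) / -3 = 102/-3 = -34
g_2 = (26 + 2(-34)) / -3 = -42/-3 = 14
g_1 = (-34 + 2(14)) / -3 = -6/-3 = 2
g_0 = (14 + 2(2)) / -3 = 18/-3 = -6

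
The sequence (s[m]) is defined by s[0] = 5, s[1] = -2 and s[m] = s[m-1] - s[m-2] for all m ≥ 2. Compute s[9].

s[2] = (-2) - 5 = -7
s[3] = (-7) - (-2) = -5
s[4] = (-5) - (-7) = 2
s[5] = 2 - (-5) = 7
s[6] = 7 - 2 = 5
s[7] = 5 - 7 = -2
s[8] = (-2) - 5 = -7
s[9] = (-7) - (-2) = -5

-5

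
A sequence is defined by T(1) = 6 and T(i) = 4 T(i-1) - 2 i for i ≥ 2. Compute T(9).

T(2) = 4(6) - 4 = 20
T(3) = 4(20) - 6 = 74
T(4) = 4(74) - 8 = 288
T(5) = 4(288) - 10 = 1142
T(6) = 4(1142) - 12 = 4556
T(7) = 4(4556) - 14 = 18210
T(8) = 4(18210) - 16 = 72824
T(9) = 4(72824) - 18 = 291278

291278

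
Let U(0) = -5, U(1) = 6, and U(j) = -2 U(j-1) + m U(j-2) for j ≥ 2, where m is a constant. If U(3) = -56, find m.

U(2) = -12 - 5m
U(3) = 24 + 16m
So 24 + 16m = -56, giving m = -5.

-5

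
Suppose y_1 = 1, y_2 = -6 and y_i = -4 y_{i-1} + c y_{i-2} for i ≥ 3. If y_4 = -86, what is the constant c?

y_3 = 24 + c
y_4 = -96 - 10c
So -96 - 10c = -86, giving c = -1.

-1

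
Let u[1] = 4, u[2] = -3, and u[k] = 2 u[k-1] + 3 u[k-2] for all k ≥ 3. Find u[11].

14766

u[3] = 2(-3) + 3(4) = 6
u[4] = 2(6) + 3(-3) = 3
u[5] = 2(3) + 3(6) = 24
u[6] = 2(24) + 3(3) = 57
u[7] = 2(57) + 3(24) = 186
u[8] = 2(186) + 3(57) = 543
u[9] = 2(543) + 3(186) = 1644
u[10] = 2(1644) + 3(543) = 4917
u[11] = 2(4917) + 3(1644) = 14766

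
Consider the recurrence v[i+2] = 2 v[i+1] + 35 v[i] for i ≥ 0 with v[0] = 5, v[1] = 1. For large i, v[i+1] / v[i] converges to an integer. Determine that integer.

7

The characteristic equation is r^2 - 2r - 35 = 0, which factors as (r - 7)(r + 5) = 0.
So the roots are 7 and -5. Since |7| > |-5| and the coefficient of 7^i is non-zero, the ratio tends to 7.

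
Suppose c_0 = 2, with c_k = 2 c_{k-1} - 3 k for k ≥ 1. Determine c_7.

c_1 = 2*2 - 3 = 1
c_2 = 2*1 - 6 = -4
c_3 = 2*(-4) - 9 = -17
c_4 = 2*(-17) - 12 = -46
c_5 = 2*(-46) - 15 = -107
c_6 = 2*(-107) - 18 = -232
c_7 = 2*(-232) - 21 = -485

-485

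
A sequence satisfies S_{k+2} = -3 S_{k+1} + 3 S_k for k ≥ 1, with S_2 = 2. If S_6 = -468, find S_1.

6

Let S_1 = w.
S_3 = -6 + 3w
S_4 = 24 - 9w
S_5 = -90 + 36w
S_6 = 342 - 135w
So 342 - 135w = -468, giving w = 6.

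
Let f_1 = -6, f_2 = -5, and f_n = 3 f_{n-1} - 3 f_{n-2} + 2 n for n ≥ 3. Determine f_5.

f_3 = 3·(-5) - 3·(-6) + 6 = 9
f_4 = 3·9 - 3·(-5) + 8 = 50
f_5 = 3·50 - 3·9 + 10 = 133

133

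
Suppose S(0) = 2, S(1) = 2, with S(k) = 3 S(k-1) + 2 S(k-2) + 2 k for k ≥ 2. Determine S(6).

S(2) = 3*2 + 2*2 + 4 = 14
S(3) = 3*14 + 2*2 + 6 = 52
S(4) = 3*52 + 2*14 + 8 = 192
S(5) = 3*192 + 2*52 + 10 = 690
S(6) = 3*690 + 2*192 + 12 = 2466

2466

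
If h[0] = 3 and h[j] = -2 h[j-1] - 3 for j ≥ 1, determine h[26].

268435455

The fixed point is -3/(1 + 2) = -1, so h[j] + 1 = -2(h[j-1] + 1).
Hence h[j] = 4·(-2)^j - 1.
h[26] = 4·(-2)^{26} - 1 = 4·67108864 - 1 = 268435455.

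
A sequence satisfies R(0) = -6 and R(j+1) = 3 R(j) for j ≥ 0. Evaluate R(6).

-4374

R(1) = 3*(-6) = -18
R(2) = 3*(-18) = -54
R(3) = 3*(-54) = -162
R(4) = 3*(-162) = -486
R(5) = 3*(-486) = -1458
R(6) = 3*(-1458) = -4374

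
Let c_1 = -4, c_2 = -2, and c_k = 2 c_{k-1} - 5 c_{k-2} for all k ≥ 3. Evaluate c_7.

-424

c_3 = 2*(-2) - 5*(-4) = 16
c_4 = 2*16 - 5*(-2) = 42
c_5 = 2*42 - 5*16 = 4
c_6 = 2*4 - 5*42 = -202
c_7 = 2*(-202) - 5*4 = -424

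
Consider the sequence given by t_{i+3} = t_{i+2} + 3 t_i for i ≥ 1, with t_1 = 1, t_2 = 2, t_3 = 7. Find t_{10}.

t_4 = 7 + 3*1 = 10
t_5 = 10 + 3*2 = 16
t_6 = 16 + 3*7 = 37
t_7 = 37 + 3*10 = 67
t_8 = 67 + 3*16 = 115
t_9 = 115 + 3*37 = 226
t_{10} = 226 + 3*67 = 427

427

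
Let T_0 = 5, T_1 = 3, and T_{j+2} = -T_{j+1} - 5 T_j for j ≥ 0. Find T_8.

T_2 = -3 - 5(5) = -28
T_3 = -(-28) - 5(3) = 13
T_4 = -13 - 5(-28) = 127
T_5 = -127 - 5(13) = -192
T_6 = -(-192) - 5(127) = -443
T_7 = -(-443) - 5(-192) = 1403
T_8 = -1403 - 5(-443) = 812

812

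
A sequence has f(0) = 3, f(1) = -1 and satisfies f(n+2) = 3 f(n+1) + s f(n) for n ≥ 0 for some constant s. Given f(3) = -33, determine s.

-3

f(2) = -3 + 3s
f(3) = -9 + 8s
So -9 + 8s = -33, giving s = -3.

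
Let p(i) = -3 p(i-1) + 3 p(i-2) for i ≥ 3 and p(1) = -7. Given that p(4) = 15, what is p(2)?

Let p(2) = x.
p(3) = -21 - 3x
p(4) = 63 + 12x
So 63 + 12x = 15, giving x = -4.

-4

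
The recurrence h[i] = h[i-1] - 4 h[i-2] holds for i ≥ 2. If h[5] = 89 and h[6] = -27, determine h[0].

3

Rearranging, h[i-2] = (h[i] - h[i-1]) / -4.
h[4] = (-27 - 89) / -4 = -116/-4 = 29
h[3] = (89 - 29) / -4 = 60/-4 = -15
h[2] = (29 - (-15)) / -4 = 44/-4 = -11
h[1] = (-15 - (-11)) / -4 = -4/-4 = 1
h[0] = (-11 - 1) / -4 = -12/-4 = 3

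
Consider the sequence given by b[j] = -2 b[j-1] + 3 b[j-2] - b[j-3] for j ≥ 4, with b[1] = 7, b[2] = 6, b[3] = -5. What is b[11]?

-53773

b[4] = -2(-5) + 3(6) - 7 = 21
b[5] = -2(21) + 3(-5) - 6 = -63
b[6] = -2(-63) + 3(21) - (-5) = 194
b[7] = -2(194) + 3(-63) - 21 = -598
b[8] = -2(-598) + 3(194) - (-63) = 1841
b[9] = -2(1841) + 3(-598) - 194 = -5670
b[10] = -2(-5670) + 3(1841) - (-598) = 17461
b[11] = -2(17461) + 3(-5670) - 1841 = -53773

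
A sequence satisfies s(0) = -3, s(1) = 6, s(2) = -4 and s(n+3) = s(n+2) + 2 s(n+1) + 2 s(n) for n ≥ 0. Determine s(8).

74

s(3) = (-4) + 2·6 + 2·(-3) = 2
s(4) = 2 + 2·(-4) + 2·6 = 6
s(5) = 6 + 2·2 + 2·(-4) = 2
s(6) = 2 + 2·6 + 2·2 = 18
s(7) = 18 + 2·2 + 2·6 = 34
s(8) = 34 + 2·18 + 2·2 = 74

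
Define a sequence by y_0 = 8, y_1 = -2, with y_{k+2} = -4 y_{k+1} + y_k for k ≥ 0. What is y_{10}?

y_2 = -4·(-2) + 8 = 16
y_3 = -4·16 + (-2) = -66
y_4 = -4·(-66) + 16 = 280
y_5 = -4·280 + (-66) = -1186
y_6 = -4·(-1186) + 280 = 5024
y_7 = -4·5024 + (-1186) = -21282
y_8 = -4·(-21282) + 5024 = 90152
y_9 = -4·90152 + (-21282) = -381890
y_{10} = -4·(-381890) + 90152 = 1617712

1617712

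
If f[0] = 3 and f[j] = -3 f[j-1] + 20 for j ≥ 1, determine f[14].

The fixed point is 20/(1 + 3) = 5, so f[j] - 5 = -3(f[j-1] - 5).
Hence f[j] = -2·(-3)^j + 5.
f[14] = -2·(-3)^{14} + 5 = -2·4782969 + 5 = -9565933.

-9565933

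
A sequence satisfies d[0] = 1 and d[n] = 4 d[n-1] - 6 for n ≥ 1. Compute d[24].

-281474976710654

The fixed point is -6/(1 - 4) = 2, so d[n] - 2 = 4(d[n-1] - 2).
Hence d[n] = -1·4^n + 2.
d[24] = -1·4^{24} + 2 = -1·281474976710656 + 2 = -281474976710654.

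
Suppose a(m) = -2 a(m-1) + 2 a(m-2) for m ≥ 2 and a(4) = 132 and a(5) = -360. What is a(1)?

Rearranging, a(m-2) = (a(m) + 2 a(m-1)) / 2.
a(3) = (-360 + 2*132) / 2 = -96/2 = -48
a(2) = (132 + 2*(-48)) / 2 = 36/2 = 18
a(1) = (-48 + 2*18) / 2 = -12/2 = -6

-6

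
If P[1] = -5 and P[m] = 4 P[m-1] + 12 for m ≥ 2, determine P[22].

The fixed point is 12/(1 - 4) = -4, so P[m] + 4 = 4(P[m-1] + 4).
Hence P[m] = -1·4^{m-1} - 4.
P[22] = -1·4^{21} - 4 = -1·4398046511104 - 4 = -4398046511108.

-4398046511108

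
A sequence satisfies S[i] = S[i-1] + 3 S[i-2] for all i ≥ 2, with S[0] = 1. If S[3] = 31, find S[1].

Let S[1] = x.
S[2] = 3 + x
S[3] = 3 + 4x
So 3 + 4x = 31, giving x = 7.

7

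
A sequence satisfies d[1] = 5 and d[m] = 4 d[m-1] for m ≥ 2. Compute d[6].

5120

d[2] = 4*5 = 20
d[3] = 4*20 = 80
d[4] = 4*80 = 320
d[5] = 4*320 = 1280
d[6] = 4*1280 = 5120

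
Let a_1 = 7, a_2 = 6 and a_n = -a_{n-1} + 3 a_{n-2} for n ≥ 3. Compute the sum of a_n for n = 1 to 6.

40

a_3 = -6 + 3·7 = 15
a_4 = -15 + 3·6 = 3
a_5 = -3 + 3·15 = 42
a_6 = -42 + 3·3 = -33
Sum = 7 + 6 + 15 + 3 + 42 + (-33) = 40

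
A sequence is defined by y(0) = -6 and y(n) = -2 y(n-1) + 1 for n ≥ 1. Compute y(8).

y(1) = -2·(-6) + 1 = 13
y(2) = -2·13 + 1 = -25
y(3) = -2·(-25) + 1 = 51
y(4) = -2·51 + 1 = -101
y(5) = -2·(-101) + 1 = 203
y(6) = -2·203 + 1 = -405
y(7) = -2·(-405) + 1 = 811
y(8) = -2·811 + 1 = -1621

-1621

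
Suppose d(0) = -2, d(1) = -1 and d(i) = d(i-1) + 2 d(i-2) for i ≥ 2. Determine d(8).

d(2) = (-1) + 2·(-2) = -5
d(3) = (-5) + 2·(-1) = -7
d(4) = (-7) + 2·(-5) = -17
d(5) = (-17) + 2·(-7) = -31
d(6) = (-31) + 2·(-17) = -65
d(7) = (-65) + 2·(-31) = -127
d(8) = (-127) + 2·(-65) = -257

-257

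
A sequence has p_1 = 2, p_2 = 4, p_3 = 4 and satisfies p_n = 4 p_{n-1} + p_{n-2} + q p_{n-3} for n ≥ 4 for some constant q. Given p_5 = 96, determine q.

p_4 = 20 + 2q
p_5 = 84 + 12q
So 84 + 12q = 96, giving q = 1.

1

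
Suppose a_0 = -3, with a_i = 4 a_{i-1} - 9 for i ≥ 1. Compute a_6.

a_1 = 4(-3) - 9 = -21
a_2 = 4(-21) - 9 = -93
a_3 = 4(-93) - 9 = -381
a_4 = 4(-381) - 9 = -1533
a_5 = 4(-1533) - 9 = -6141
a_6 = 4(-6141) - 9 = -24573

-24573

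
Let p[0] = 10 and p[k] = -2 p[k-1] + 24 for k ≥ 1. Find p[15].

-65528

The fixed point is 24/(1 + 2) = 8, so p[k] - 8 = -2(p[k-1] - 8).
Hence p[k] = 2·(-2)^k + 8.
p[15] = 2·(-2)^{15} + 8 = 2·-32768 + 8 = -65528.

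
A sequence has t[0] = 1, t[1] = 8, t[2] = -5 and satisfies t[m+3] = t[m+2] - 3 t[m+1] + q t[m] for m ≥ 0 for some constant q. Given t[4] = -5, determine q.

t[3] = -29 + q
t[4] = -14 + 9q
So -14 + 9q = -5, giving q = 1.

1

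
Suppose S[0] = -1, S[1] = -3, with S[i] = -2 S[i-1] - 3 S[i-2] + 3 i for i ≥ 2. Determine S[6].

-93

S[2] = -2*(-3) - 3*(-1) + 6 = 15
S[3] = -2*15 - 3*(-3) + 9 = -12
S[4] = -2*(-12) - 3*15 + 12 = -9
S[5] = -2*(-9) - 3*(-12) + 15 = 69
S[6] = -2*69 - 3*(-9) + 18 = -93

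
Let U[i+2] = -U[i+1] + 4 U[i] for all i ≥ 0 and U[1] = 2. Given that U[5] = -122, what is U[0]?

5

Let U[0] = x.
U[2] = -2 + 4x
U[3] = 10 - 4x
U[4] = -18 + 20x
U[5] = 58 - 36x
So 58 - 36x = -122, giving x = 5.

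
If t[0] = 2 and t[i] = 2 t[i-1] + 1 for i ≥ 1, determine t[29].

The fixed point is 1/(1 - 2) = -1, so t[i] + 1 = 2(t[i-1] + 1).
Hence t[i] = 3·2^i - 1.
t[29] = 3·2^{29} - 1 = 3·536870912 - 1 = 1610612735.

1610612735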